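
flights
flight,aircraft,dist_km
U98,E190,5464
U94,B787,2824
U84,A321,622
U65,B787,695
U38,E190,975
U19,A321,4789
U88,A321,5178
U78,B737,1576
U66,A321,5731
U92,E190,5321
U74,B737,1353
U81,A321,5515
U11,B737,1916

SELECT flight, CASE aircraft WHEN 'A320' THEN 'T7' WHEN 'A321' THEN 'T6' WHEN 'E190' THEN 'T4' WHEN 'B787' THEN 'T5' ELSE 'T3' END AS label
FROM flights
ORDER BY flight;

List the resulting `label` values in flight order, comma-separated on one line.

flight=U11: ELSE → T3
flight=U19: aircraft='A321' → T6
flight=U38: aircraft='E190' → T4
flight=U65: aircraft='B787' → T5
flight=U66: aircraft='A321' → T6
flight=U74: ELSE → T3
flight=U78: ELSE → T3
flight=U81: aircraft='A321' → T6
flight=U84: aircraft='A321' → T6
flight=U88: aircraft='A321' → T6
flight=U92: aircraft='E190' → T4
flight=U94: aircraft='B787' → T5
flight=U98: aircraft='E190' → T4

T3, T6, T4, T5, T6, T3, T3, T6, T6, T6, T4, T5, T4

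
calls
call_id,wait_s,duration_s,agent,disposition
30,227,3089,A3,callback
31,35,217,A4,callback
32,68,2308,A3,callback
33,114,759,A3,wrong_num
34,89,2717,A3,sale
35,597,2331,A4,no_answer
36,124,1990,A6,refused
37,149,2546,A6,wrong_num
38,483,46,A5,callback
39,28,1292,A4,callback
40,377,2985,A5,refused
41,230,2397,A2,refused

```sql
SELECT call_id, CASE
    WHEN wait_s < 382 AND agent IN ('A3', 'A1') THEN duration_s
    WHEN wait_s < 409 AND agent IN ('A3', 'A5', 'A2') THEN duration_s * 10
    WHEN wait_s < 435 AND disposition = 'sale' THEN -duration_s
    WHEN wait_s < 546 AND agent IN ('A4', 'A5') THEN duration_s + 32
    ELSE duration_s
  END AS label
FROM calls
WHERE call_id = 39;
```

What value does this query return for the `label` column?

call_id = 39: wait_s=28, duration_s=1292, agent=A4, disposition=callback.
wait_s < 382 AND agent IN ('A3', 'A1') → false
wait_s < 409 AND agent IN ('A3', 'A5', 'A2') → false
wait_s < 435 AND disposition = 'sale' → false
wait_s < 546 AND agent IN ('A4', 'A5') → true → 1324

1324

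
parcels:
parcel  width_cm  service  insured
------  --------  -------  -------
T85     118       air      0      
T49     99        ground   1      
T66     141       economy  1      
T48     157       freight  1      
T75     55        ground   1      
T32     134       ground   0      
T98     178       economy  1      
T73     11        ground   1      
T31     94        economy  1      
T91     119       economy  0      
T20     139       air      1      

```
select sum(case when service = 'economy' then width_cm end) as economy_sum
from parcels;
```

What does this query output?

532

parcel=T85: ✗
parcel=T49: ✗
parcel=T66: ✓ → 141
parcel=T48: ✗
parcel=T75: ✗
parcel=T32: ✗
parcel=T98: ✓ → 178
parcel=T73: ✗
parcel=T31: ✓ → 94
parcel=T91: ✓ → 119
parcel=T20: ✗
economy_sum = 141 + 178 + 94 + 119 = 532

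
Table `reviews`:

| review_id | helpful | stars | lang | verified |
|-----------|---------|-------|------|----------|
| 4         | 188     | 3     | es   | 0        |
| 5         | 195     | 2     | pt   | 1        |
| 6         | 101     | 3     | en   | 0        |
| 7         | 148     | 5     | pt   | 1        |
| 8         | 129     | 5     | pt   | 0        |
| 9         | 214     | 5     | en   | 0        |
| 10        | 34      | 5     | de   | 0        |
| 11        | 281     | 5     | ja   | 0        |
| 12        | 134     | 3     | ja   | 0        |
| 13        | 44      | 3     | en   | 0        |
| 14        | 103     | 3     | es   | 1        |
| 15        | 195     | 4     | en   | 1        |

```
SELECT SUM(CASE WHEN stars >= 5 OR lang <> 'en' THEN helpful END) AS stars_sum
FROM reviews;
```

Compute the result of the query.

1426

review_id=4: ✓ → 188
review_id=5: ✓ → 195
review_id=6: ✗
review_id=7: ✓ → 148
review_id=8: ✓ → 129
review_id=9: ✓ → 214
review_id=10: ✓ → 34
review_id=11: ✓ → 281
review_id=12: ✓ → 134
review_id=13: ✗
review_id=14: ✓ → 103
review_id=15: ✗
stars_sum = 188 + 195 + 148 + 129 + 214 + 34 + 281 + 134 + 103 = 1426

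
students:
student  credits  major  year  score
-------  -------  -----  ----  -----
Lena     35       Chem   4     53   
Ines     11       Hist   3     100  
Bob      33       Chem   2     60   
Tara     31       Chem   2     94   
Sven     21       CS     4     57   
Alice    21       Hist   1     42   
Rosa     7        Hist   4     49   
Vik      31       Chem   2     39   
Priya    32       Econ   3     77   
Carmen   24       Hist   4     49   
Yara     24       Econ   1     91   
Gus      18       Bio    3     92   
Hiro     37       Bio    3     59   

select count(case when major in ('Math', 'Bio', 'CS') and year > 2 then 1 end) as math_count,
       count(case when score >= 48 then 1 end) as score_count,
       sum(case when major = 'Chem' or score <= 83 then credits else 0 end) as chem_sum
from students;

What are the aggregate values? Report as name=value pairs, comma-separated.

math_count=3, score_count=11, chem_sum=272

[math_count: major in ('Math', 'Bio', 'CS') and year > 2]
student=Lena: ✗
student=Ines: ✗
student=Bob: ✗
student=Tara: ✗
student=Sven: ✓ → 1
student=Alice: ✗
student=Rosa: ✗
student=Vik: ✗
student=Priya: ✗
student=Carmen: ✗
student=Yara: ✗
student=Gus: ✓ → 1
student=Hiro: ✓ → 1
math_count = COUNT(1, 1, 1) = 3
—
[score_count: score >= 48]
student=Lena: ✓ → 1
student=Ines: ✓ → 1
student=Bob: ✓ → 1
student=Tara: ✓ → 1
student=Sven: ✓ → 1
student=Alice: ✗
student=Rosa: ✓ → 1
student=Vik: ✗
student=Priya: ✓ → 1
student=Carmen: ✓ → 1
student=Yara: ✓ → 1
student=Gus: ✓ → 1
student=Hiro: ✓ → 1
score_count = COUNT(1, 1, 1, 1, 1, 1, 1, 1, 1, 1, 1) = 11
—
[chem_sum: major = 'Chem' or score <= 83]
student=Lena: ✓ → 35
student=Ines: ✗
student=Bob: ✓ → 33
student=Tara: ✓ → 31
student=Sven: ✓ → 21
student=Alice: ✓ → 21
student=Rosa: ✓ → 7
student=Vik: ✓ → 31
student=Priya: ✓ → 32
student=Carmen: ✓ → 24
student=Yara: ✗
student=Gus: ✗
student=Hiro: ✓ → 37
chem_sum = 35 + 33 + 31 + 21 + 21 + 7 + 31 + 32 + 24 + 37 = 272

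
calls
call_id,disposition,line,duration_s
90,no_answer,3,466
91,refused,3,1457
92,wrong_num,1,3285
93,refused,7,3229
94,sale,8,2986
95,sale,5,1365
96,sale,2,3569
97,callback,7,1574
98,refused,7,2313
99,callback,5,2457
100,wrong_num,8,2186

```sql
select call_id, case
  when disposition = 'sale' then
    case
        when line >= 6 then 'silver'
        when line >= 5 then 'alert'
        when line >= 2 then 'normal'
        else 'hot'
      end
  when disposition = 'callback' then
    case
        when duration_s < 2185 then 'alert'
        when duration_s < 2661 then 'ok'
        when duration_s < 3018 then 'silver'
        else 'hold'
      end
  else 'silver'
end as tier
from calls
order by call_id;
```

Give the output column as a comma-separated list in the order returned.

silver, silver, silver, silver, silver, alert, normal, alert, silver, ok, silver

call_id=90: disposition='no_answer' → outer ELSE → silver
call_id=91: disposition='refused' → outer ELSE → silver
call_id=92: disposition='wrong_num' → outer ELSE → silver
call_id=93: disposition='refused' → outer ELSE → silver
call_id=94: disposition='sale' → inner[line >= 6] → silver
call_id=95: disposition='sale' → inner[line >= 5] → alert
call_id=96: disposition='sale' → inner[line >= 2] → normal
call_id=97: disposition='callback' → inner[duration_s < 2185] → alert
call_id=98: disposition='refused' → outer ELSE → silver
call_id=99: disposition='callback' → inner[duration_s < 2661] → ok
call_id=100: disposition='wrong_num' → outer ELSE → silver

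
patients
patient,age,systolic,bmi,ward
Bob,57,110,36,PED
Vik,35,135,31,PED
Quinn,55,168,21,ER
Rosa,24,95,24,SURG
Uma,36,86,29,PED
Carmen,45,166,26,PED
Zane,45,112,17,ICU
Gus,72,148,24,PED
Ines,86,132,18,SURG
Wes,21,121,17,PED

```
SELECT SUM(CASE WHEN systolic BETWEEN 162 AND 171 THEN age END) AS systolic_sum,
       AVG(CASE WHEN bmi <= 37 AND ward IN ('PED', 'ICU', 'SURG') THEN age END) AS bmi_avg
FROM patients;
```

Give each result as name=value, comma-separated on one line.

[systolic_sum: systolic BETWEEN 162 AND 171]
patient=Bob: ✗
patient=Vik: ✗
patient=Quinn: ✓ → 55
patient=Rosa: ✗
patient=Uma: ✗
patient=Carmen: ✓ → 45
patient=Zane: ✗
patient=Gus: ✗
patient=Ines: ✗
patient=Wes: ✗
systolic_sum = 55 + 45 = 100
—
[bmi_avg: bmi <= 37 AND ward IN ('PED', 'ICU', 'SURG')]
patient=Bob: ✓ → 57
patient=Vik: ✓ → 35
patient=Quinn: ✗
patient=Rosa: ✓ → 24
patient=Uma: ✓ → 36
patient=Carmen: ✓ → 45
patient=Zane: ✓ → 45
patient=Gus: ✓ → 72
patient=Ines: ✓ → 86
patient=Wes: ✓ → 21
bmi_avg = (57 + 35 + 24 + 36 + 45 + 45 + 72 + 86 + 21) / 9 = 46.7777777778

systolic_sum=100, bmi_avg=46.7777777778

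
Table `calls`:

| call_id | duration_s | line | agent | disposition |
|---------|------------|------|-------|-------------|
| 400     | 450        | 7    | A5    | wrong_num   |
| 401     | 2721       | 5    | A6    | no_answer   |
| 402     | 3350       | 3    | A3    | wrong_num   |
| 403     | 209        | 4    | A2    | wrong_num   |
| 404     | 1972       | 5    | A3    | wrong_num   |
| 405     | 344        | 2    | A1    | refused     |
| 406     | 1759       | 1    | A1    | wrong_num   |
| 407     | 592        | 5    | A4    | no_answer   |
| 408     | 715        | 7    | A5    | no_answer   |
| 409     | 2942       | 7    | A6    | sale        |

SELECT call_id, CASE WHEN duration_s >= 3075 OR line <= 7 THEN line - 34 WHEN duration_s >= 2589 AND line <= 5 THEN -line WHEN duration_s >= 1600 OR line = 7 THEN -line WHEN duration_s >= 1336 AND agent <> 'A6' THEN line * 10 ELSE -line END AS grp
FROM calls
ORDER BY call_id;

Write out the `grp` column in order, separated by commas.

-27, -29, -31, -30, -29, -32, -33, -29, -27, -27

call_id=400: duration_s >= 3075 OR line <= 7 → -27
call_id=401: duration_s >= 3075 OR line <= 7 → -29
call_id=402: duration_s >= 3075 OR line <= 7 → -31
call_id=403: duration_s >= 3075 OR line <= 7 → -30
call_id=404: duration_s >= 3075 OR line <= 7 → -29
call_id=405: duration_s >= 3075 OR line <= 7 → -32
call_id=406: duration_s >= 3075 OR line <= 7 → -33
call_id=407: duration_s >= 3075 OR line <= 7 → -29
call_id=408: duration_s >= 3075 OR line <= 7 → -27
call_id=409: duration_s >= 3075 OR line <= 7 → -27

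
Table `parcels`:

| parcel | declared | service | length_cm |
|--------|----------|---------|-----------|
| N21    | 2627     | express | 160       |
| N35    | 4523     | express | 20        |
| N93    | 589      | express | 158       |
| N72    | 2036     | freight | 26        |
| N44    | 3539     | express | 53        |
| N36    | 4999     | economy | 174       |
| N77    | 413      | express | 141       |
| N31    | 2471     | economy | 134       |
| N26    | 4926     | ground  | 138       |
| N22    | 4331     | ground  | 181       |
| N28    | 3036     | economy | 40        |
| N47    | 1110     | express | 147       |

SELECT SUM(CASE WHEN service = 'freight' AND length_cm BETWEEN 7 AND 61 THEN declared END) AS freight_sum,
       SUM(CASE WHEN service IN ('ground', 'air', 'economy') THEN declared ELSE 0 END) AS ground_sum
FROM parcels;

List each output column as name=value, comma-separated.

[freight_sum: service = 'freight' AND length_cm BETWEEN 7 AND 61]
parcel=N21: ✗
parcel=N35: ✗
parcel=N93: ✗
parcel=N72: ✓ → 2036
parcel=N44: ✗
parcel=N36: ✗
parcel=N77: ✗
parcel=N31: ✗
parcel=N26: ✗
parcel=N22: ✗
parcel=N28: ✗
parcel=N47: ✗
freight_sum = 2036
—
[ground_sum: service IN ('ground', 'air', 'economy')]
parcel=N21: ✗
parcel=N35: ✗
parcel=N93: ✗
parcel=N72: ✗
parcel=N44: ✗
parcel=N36: ✓ → 4999
parcel=N77: ✗
parcel=N31: ✓ → 2471
parcel=N26: ✓ → 4926
parcel=N22: ✓ → 4331
parcel=N28: ✓ → 3036
parcel=N47: ✗
ground_sum = 4999 + 2471 + 4926 + 4331 + 3036 = 19763

freight_sum=2036, ground_sum=19763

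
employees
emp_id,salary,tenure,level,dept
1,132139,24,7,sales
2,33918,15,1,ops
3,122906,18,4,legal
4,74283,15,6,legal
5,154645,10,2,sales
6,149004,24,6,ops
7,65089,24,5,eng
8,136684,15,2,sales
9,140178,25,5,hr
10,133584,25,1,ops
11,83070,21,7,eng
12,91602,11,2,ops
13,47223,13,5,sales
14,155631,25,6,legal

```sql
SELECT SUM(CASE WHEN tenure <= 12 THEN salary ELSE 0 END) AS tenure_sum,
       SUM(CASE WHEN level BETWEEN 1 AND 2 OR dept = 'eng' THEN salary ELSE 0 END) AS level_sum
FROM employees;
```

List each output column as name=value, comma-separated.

[tenure_sum: tenure <= 12]
emp_id=1: ✗
emp_id=2: ✗
emp_id=3: ✗
emp_id=4: ✗
emp_id=5: ✓ → 154645
emp_id=6: ✗
emp_id=7: ✗
emp_id=8: ✗
emp_id=9: ✗
emp_id=10: ✗
emp_id=11: ✗
emp_id=12: ✓ → 91602
emp_id=13: ✗
emp_id=14: ✗
tenure_sum = 154645 + 91602 = 246247
—
[level_sum: level BETWEEN 1 AND 2 OR dept = 'eng']
emp_id=1: ✗
emp_id=2: ✓ → 33918
emp_id=3: ✗
emp_id=4: ✗
emp_id=5: ✓ → 154645
emp_id=6: ✗
emp_id=7: ✓ → 65089
emp_id=8: ✓ → 136684
emp_id=9: ✗
emp_id=10: ✓ → 133584
emp_id=11: ✓ → 83070
emp_id=12: ✓ → 91602
emp_id=13: ✗
emp_id=14: ✗
level_sum = 33918 + 154645 + 65089 + 136684 + 133584 + 83070 + 91602 = 698592

tenure_sum=246247, level_sum=698592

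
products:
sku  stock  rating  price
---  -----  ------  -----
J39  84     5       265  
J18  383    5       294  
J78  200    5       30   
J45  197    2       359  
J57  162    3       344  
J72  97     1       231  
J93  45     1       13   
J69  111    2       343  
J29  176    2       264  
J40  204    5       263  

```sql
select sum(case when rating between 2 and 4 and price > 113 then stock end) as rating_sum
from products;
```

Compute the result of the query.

646

sku=J39: ✗
sku=J18: ✗
sku=J78: ✗
sku=J45: ✓ → 197
sku=J57: ✓ → 162
sku=J72: ✗
sku=J93: ✗
sku=J69: ✓ → 111
sku=J29: ✓ → 176
sku=J40: ✗
rating_sum = 197 + 162 + 111 + 176 = 646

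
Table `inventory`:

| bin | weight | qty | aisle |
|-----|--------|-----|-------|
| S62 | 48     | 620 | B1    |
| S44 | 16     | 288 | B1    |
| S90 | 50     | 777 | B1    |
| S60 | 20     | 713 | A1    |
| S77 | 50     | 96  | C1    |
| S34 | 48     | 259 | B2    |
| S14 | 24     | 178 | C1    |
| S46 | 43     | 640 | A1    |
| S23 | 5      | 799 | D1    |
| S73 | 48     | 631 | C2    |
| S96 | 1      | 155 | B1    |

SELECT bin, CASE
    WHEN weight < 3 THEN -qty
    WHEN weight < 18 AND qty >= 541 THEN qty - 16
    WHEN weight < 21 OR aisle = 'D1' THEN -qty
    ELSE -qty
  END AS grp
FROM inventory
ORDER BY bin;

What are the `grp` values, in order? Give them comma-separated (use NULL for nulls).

bin=S14: ELSE → -178
bin=S23: weight < 18 AND qty >= 541 → 783
bin=S34: ELSE → -259
bin=S44: weight < 21 OR aisle = 'D1' → -288
bin=S46: ELSE → -640
bin=S60: weight < 21 OR aisle = 'D1' → -713
bin=S62: ELSE → -620
bin=S73: ELSE → -631
bin=S77: ELSE → -96
bin=S90: ELSE → -777
bin=S96: weight < 3 → -155

-178, 783, -259, -288, -640, -713, -620, -631, -96, -777, -155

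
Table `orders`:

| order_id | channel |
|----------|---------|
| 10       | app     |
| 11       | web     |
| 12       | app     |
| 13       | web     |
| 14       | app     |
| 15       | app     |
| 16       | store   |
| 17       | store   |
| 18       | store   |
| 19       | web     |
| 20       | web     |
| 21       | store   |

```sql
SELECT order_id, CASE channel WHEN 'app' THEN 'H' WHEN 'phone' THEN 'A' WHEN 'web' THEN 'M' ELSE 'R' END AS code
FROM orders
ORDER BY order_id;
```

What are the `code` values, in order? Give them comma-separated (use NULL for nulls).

order_id=10: channel='app' → H
order_id=11: channel='web' → M
order_id=12: channel='app' → H
order_id=13: channel='web' → M
order_id=14: channel='app' → H
order_id=15: channel='app' → H
order_id=16: ELSE → R
order_id=17: ELSE → R
order_id=18: ELSE → R
order_id=19: channel='web' → M
order_id=20: channel='web' → M
order_id=21: ELSE → R

H, M, H, M, H, H, R, R, R, M, M, R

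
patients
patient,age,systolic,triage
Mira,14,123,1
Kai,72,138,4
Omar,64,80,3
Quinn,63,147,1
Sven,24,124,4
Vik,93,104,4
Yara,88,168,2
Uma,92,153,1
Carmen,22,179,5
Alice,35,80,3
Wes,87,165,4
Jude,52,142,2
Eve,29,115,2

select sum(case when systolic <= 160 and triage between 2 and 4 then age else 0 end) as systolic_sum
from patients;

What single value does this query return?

patient=Mira: ✗
patient=Kai: ✓ → 72
patient=Omar: ✓ → 64
patient=Quinn: ✗
patient=Sven: ✓ → 24
patient=Vik: ✓ → 93
patient=Yara: ✗
patient=Uma: ✗
patient=Carmen: ✗
patient=Alice: ✓ → 35
patient=Wes: ✗
patient=Jude: ✓ → 52
patient=Eve: ✓ → 29
systolic_sum = 72 + 64 + 24 + 93 + 35 + 52 + 29 = 369

369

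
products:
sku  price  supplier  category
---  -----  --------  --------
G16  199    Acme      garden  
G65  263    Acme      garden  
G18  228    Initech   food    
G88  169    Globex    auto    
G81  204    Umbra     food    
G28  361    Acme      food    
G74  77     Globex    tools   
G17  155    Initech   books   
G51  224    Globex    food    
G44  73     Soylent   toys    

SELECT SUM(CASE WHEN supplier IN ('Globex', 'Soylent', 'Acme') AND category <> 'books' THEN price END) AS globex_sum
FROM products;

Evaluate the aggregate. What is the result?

1366

sku=G16: ✓ → 199
sku=G65: ✓ → 263
sku=G18: ✗
sku=G88: ✓ → 169
sku=G81: ✗
sku=G28: ✓ → 361
sku=G74: ✓ → 77
sku=G17: ✗
sku=G51: ✓ → 224
sku=G44: ✓ → 73
globex_sum = 199 + 263 + 169 + 361 + 77 + 224 + 73 = 1366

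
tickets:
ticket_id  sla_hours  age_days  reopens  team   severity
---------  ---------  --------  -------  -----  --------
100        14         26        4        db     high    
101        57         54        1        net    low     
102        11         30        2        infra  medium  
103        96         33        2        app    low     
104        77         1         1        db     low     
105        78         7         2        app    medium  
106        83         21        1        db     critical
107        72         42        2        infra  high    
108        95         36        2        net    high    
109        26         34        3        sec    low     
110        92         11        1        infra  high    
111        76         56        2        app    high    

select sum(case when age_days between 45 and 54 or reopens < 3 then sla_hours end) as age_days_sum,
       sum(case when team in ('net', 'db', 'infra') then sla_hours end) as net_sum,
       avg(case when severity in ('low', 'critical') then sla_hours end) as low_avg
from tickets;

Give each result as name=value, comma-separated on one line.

[age_days_sum: age_days between 45 and 54 or reopens < 3]
ticket_id=100: ✗
ticket_id=101: ✓ → 57
ticket_id=102: ✓ → 11
ticket_id=103: ✓ → 96
ticket_id=104: ✓ → 77
ticket_id=105: ✓ → 78
ticket_id=106: ✓ → 83
ticket_id=107: ✓ → 72
ticket_id=108: ✓ → 95
ticket_id=109: ✗
ticket_id=110: ✓ → 92
ticket_id=111: ✓ → 76
age_days_sum = 57 + 11 + 96 + 77 + 78 + 83 + 72 + 95 + 92 + 76 = 737
—
[net_sum: team in ('net', 'db', 'infra')]
ticket_id=100: ✓ → 14
ticket_id=101: ✓ → 57
ticket_id=102: ✓ → 11
ticket_id=103: ✗
ticket_id=104: ✓ → 77
ticket_id=105: ✗
ticket_id=106: ✓ → 83
ticket_id=107: ✓ → 72
ticket_id=108: ✓ → 95
ticket_id=109: ✗
ticket_id=110: ✓ → 92
ticket_id=111: ✗
net_sum = 14 + 57 + 11 + 77 + 83 + 72 + 95 + 92 = 501
—
[low_avg: severity in ('low', 'critical')]
ticket_id=100: ✗
ticket_id=101: ✓ → 57
ticket_id=102: ✗
ticket_id=103: ✓ → 96
ticket_id=104: ✓ → 77
ticket_id=105: ✗
ticket_id=106: ✓ → 83
ticket_id=107: ✗
ticket_id=108: ✗
ticket_id=109: ✓ → 26
ticket_id=110: ✗
ticket_id=111: ✗
low_avg = (57 + 96 + 77 + 83 + 26) / 5 = 67.8

age_days_sum=737, net_sum=501, low_avg=67.8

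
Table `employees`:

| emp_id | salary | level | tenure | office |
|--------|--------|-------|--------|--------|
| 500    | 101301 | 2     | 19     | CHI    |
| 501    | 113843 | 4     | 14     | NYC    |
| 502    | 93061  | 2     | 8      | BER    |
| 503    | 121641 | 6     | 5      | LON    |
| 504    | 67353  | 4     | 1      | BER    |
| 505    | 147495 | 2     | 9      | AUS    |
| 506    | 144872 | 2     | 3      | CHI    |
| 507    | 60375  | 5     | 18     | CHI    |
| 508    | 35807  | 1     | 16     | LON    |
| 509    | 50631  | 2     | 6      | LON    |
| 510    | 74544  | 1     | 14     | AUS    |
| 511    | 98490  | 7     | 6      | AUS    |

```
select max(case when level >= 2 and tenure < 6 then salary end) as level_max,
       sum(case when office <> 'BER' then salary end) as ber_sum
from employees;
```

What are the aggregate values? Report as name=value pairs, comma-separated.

[level_max: level >= 2 and tenure < 6]
emp_id=500: ✗
emp_id=501: ✗
emp_id=502: ✗
emp_id=503: ✓ → 121641
emp_id=504: ✓ → 67353
emp_id=505: ✗
emp_id=506: ✓ → 144872
emp_id=507: ✗
emp_id=508: ✗
emp_id=509: ✗
emp_id=510: ✗
emp_id=511: ✗
level_max = MAX(121641, 67353, 144872) = 144872
—
[ber_sum: office <> 'BER']
emp_id=500: ✓ → 101301
emp_id=501: ✓ → 113843
emp_id=502: ✗
emp_id=503: ✓ → 121641
emp_id=504: ✗
emp_id=505: ✓ → 147495
emp_id=506: ✓ → 144872
emp_id=507: ✓ → 60375
emp_id=508: ✓ → 35807
emp_id=509: ✓ → 50631
emp_id=510: ✓ → 74544
emp_id=511: ✓ → 98490
ber_sum = 101301 + 113843 + 121641 + 147495 + 144872 + 60375 + 35807 + 50631 + 74544 + 98490 = 948999

level_max=144872, ber_sum=948999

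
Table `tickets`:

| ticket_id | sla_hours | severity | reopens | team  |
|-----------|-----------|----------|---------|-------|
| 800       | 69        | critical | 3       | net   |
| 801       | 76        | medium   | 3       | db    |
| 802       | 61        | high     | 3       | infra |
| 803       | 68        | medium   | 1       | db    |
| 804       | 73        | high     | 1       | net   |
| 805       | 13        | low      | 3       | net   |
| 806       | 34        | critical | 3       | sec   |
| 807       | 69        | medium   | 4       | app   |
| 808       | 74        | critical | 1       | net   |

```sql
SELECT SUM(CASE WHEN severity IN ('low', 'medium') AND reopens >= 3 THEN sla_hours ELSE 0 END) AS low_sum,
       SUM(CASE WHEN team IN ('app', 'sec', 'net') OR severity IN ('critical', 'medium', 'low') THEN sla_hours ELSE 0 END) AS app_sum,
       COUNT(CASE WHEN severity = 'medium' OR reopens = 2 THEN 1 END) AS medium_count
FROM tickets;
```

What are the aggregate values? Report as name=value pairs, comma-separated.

low_sum=158, app_sum=476, medium_count=3

[low_sum: severity IN ('low', 'medium') AND reopens >= 3]
ticket_id=800: ✗
ticket_id=801: ✓ → 76
ticket_id=802: ✗
ticket_id=803: ✗
ticket_id=804: ✗
ticket_id=805: ✓ → 13
ticket_id=806: ✗
ticket_id=807: ✓ → 69
ticket_id=808: ✗
low_sum = 76 + 13 + 69 = 158
—
[app_sum: team IN ('app', 'sec', 'net') OR severity IN ('critical', 'medium', 'low')]
ticket_id=800: ✓ → 69
ticket_id=801: ✓ → 76
ticket_id=802: ✗
ticket_id=803: ✓ → 68
ticket_id=804: ✓ → 73
ticket_id=805: ✓ → 13
ticket_id=806: ✓ → 34
ticket_id=807: ✓ → 69
ticket_id=808: ✓ → 74
app_sum = 69 + 76 + 68 + 73 + 13 + 34 + 69 + 74 = 476
—
[medium_count: severity = 'medium' OR reopens = 2]
ticket_id=800: ✗
ticket_id=801: ✓ → 1
ticket_id=802: ✗
ticket_id=803: ✓ → 1
ticket_id=804: ✗
ticket_id=805: ✗
ticket_id=806: ✗
ticket_id=807: ✓ → 1
ticket_id=808: ✗
medium_count = COUNT(1, 1, 1) = 3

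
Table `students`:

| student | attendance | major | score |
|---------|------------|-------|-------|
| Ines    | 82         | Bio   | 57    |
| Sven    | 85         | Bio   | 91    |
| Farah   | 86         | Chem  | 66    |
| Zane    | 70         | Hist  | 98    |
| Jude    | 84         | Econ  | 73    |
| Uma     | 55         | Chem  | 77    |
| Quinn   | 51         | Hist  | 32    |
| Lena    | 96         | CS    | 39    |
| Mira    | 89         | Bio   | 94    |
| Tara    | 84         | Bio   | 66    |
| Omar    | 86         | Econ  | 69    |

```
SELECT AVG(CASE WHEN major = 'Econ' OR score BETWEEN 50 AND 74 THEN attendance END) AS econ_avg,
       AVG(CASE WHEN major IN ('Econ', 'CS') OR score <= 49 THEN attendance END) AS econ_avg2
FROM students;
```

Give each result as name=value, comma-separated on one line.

econ_avg=84.4, econ_avg2=79.25

[econ_avg: major = 'Econ' OR score BETWEEN 50 AND 74]
student=Ines: ✓ → 82
student=Sven: ✗
student=Farah: ✓ → 86
student=Zane: ✗
student=Jude: ✓ → 84
student=Uma: ✗
student=Quinn: ✗
student=Lena: ✗
student=Mira: ✗
student=Tara: ✓ → 84
student=Omar: ✓ → 86
econ_avg = (82 + 86 + 84 + 84 + 86) / 5 = 84.4
—
[econ_avg2: major IN ('Econ', 'CS') OR score <= 49]
student=Ines: ✗
student=Sven: ✗
student=Farah: ✗
student=Zane: ✗
student=Jude: ✓ → 84
student=Uma: ✗
student=Quinn: ✓ → 51
student=Lena: ✓ → 96
student=Mira: ✗
student=Tara: ✗
student=Omar: ✓ → 86
econ_avg2 = (84 + 51 + 96 + 86) / 4 = 79.25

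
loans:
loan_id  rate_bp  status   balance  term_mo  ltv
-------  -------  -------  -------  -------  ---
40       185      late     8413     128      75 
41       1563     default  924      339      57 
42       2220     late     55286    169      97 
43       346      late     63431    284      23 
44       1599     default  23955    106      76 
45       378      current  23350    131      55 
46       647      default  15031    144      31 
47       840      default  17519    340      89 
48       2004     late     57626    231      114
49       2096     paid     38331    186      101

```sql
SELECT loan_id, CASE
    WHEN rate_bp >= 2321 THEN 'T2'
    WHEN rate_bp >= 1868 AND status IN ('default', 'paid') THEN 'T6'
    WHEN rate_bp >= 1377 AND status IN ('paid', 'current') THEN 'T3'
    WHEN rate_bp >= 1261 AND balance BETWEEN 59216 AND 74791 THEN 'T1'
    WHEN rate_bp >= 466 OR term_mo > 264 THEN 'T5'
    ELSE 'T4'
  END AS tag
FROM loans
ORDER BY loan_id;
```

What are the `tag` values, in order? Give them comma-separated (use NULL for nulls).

loan_id=40: ELSE → T4
loan_id=41: rate_bp >= 466 OR term_mo > 264 → T5
loan_id=42: rate_bp >= 466 OR term_mo > 264 → T5
loan_id=43: rate_bp >= 466 OR term_mo > 264 → T5
loan_id=44: rate_bp >= 466 OR term_mo > 264 → T5
loan_id=45: ELSE → T4
loan_id=46: rate_bp >= 466 OR term_mo > 264 → T5
loan_id=47: rate_bp >= 466 OR term_mo > 264 → T5
loan_id=48: rate_bp >= 466 OR term_mo > 264 → T5
loan_id=49: rate_bp >= 1868 AND status IN ('default', 'paid') → T6

T4, T5, T5, T5, T5, T4, T5, T5, T5, T6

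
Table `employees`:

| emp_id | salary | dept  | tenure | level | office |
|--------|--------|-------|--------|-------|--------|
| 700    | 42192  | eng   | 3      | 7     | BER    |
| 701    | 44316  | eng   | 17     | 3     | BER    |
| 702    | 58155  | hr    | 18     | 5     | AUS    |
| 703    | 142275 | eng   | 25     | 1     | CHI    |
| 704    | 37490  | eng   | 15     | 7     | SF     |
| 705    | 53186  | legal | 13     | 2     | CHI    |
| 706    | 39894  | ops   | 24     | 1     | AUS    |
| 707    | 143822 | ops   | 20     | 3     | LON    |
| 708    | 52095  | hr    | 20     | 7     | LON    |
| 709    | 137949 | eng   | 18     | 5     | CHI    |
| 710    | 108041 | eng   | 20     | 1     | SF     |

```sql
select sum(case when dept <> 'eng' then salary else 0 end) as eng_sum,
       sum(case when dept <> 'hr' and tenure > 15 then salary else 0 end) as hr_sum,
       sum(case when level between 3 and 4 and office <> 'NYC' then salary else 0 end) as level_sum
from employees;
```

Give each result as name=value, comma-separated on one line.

[eng_sum: dept <> 'eng']
emp_id=700: ✗
emp_id=701: ✗
emp_id=702: ✓ → 58155
emp_id=703: ✗
emp_id=704: ✗
emp_id=705: ✓ → 53186
emp_id=706: ✓ → 39894
emp_id=707: ✓ → 143822
emp_id=708: ✓ → 52095
emp_id=709: ✗
emp_id=710: ✗
eng_sum = 58155 + 53186 + 39894 + 143822 + 52095 = 347152
—
[hr_sum: dept <> 'hr' and tenure > 15]
emp_id=700: ✗
emp_id=701: ✓ → 44316
emp_id=702: ✗
emp_id=703: ✓ → 142275
emp_id=704: ✗
emp_id=705: ✗
emp_id=706: ✓ → 39894
emp_id=707: ✓ → 143822
emp_id=708: ✗
emp_id=709: ✓ → 137949
emp_id=710: ✓ → 108041
hr_sum = 44316 + 142275 + 39894 + 143822 + 137949 + 108041 = 616297
—
[level_sum: level between 3 and 4 and office <> 'NYC']
emp_id=700: ✗
emp_id=701: ✓ → 44316
emp_id=702: ✗
emp_id=703: ✗
emp_id=704: ✗
emp_id=705: ✗
emp_id=706: ✗
emp_id=707: ✓ → 143822
emp_id=708: ✗
emp_id=709: ✗
emp_id=710: ✗
level_sum = 44316 + 143822 = 188138

eng_sum=347152, hr_sum=616297, level_sum=188138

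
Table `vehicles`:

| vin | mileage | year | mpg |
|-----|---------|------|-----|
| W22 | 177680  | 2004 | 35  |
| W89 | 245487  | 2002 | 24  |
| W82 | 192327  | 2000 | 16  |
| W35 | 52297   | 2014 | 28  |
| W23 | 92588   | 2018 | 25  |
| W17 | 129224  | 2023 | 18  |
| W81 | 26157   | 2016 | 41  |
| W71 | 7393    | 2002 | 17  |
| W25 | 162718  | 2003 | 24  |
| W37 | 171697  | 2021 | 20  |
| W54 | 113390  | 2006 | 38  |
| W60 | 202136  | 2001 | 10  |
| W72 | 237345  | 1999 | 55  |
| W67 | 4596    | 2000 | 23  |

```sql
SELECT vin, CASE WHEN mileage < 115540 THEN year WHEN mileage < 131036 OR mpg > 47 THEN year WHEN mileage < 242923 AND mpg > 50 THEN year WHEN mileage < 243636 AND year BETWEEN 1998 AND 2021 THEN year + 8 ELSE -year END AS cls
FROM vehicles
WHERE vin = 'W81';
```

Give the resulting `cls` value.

vin = W81: mileage=26157, year=2016, mpg=41.
mileage < 115540 → true → 2016

2016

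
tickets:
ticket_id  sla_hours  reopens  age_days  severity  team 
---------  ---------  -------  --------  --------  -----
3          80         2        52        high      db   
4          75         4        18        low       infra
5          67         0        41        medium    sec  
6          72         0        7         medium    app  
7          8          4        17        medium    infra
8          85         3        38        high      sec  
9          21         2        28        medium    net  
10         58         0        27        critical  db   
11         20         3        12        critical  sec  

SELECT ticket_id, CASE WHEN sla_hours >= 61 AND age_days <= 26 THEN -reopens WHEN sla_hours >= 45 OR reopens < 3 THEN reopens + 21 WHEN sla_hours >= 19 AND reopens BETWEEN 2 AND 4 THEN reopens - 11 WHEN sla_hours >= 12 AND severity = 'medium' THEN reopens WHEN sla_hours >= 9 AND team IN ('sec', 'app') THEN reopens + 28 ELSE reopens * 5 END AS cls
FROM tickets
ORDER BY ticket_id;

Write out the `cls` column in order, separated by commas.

23, -4, 21, 0, 20, 24, 23, 21, -8

ticket_id=3: sla_hours >= 45 OR reopens < 3 → 23
ticket_id=4: sla_hours >= 61 AND age_days <= 26 → -4
ticket_id=5: sla_hours >= 45 OR reopens < 3 → 21
ticket_id=6: sla_hours >= 61 AND age_days <= 26 → 0
ticket_id=7: ELSE → 20
ticket_id=8: sla_hours >= 45 OR reopens < 3 → 24
ticket_id=9: sla_hours >= 45 OR reopens < 3 → 23
ticket_id=10: sla_hours >= 45 OR reopens < 3 → 21
ticket_id=11: sla_hours >= 19 AND reopens BETWEEN 2 AND 4 → -8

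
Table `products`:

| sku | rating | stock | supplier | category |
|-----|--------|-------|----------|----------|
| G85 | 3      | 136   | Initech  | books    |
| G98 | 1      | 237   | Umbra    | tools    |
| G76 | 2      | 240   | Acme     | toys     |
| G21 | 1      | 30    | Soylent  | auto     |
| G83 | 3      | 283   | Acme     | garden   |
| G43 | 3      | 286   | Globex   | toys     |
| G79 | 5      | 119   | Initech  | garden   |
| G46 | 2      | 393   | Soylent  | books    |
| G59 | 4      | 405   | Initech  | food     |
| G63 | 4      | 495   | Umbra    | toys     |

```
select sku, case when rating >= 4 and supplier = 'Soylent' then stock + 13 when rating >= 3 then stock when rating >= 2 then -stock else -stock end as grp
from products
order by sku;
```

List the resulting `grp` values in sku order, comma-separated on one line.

-30, 286, -393, 405, 495, -240, 119, 283, 136, -237

sku=G21: ELSE → -30
sku=G43: rating >= 3 → 286
sku=G46: rating >= 2 → -393
sku=G59: rating >= 3 → 405
sku=G63: rating >= 3 → 495
sku=G76: rating >= 2 → -240
sku=G79: rating >= 3 → 119
sku=G83: rating >= 3 → 283
sku=G85: rating >= 3 → 136
sku=G98: ELSE → -237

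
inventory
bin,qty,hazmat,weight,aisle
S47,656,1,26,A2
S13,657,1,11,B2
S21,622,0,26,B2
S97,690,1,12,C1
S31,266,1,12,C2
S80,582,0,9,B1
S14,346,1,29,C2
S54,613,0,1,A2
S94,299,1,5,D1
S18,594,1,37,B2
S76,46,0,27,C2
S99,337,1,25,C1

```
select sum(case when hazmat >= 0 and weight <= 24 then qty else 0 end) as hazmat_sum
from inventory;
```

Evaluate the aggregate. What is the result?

3107

bin=S47: ✗
bin=S13: ✓ → 657
bin=S21: ✗
bin=S97: ✓ → 690
bin=S31: ✓ → 266
bin=S80: ✓ → 582
bin=S14: ✗
bin=S54: ✓ → 613
bin=S94: ✓ → 299
bin=S18: ✗
bin=S76: ✗
bin=S99: ✗
hazmat_sum = 657 + 690 + 266 + 582 + 613 + 299 = 3107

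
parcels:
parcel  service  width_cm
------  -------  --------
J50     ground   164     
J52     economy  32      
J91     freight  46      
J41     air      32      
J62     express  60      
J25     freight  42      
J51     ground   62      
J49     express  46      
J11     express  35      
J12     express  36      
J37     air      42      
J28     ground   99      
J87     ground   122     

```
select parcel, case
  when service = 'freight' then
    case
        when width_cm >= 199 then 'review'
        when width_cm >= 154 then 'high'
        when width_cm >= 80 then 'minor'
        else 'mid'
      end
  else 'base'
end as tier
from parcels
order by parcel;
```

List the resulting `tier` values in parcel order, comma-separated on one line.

base, base, mid, base, base, base, base, base, base, base, base, base, mid

parcel=J11: service='express' → outer ELSE → base
parcel=J12: service='express' → outer ELSE → base
parcel=J25: service='freight' → inner[ELSE] → mid
parcel=J28: service='ground' → outer ELSE → base
parcel=J37: service='air' → outer ELSE → base
parcel=J41: service='air' → outer ELSE → base
parcel=J49: service='express' → outer ELSE → base
parcel=J50: service='ground' → outer ELSE → base
parcel=J51: service='ground' → outer ELSE → base
parcel=J52: service='economy' → outer ELSE → base
parcel=J62: service='express' → outer ELSE → base
parcel=J87: service='ground' → outer ELSE → base
parcel=J91: service='freight' → inner[ELSE] → mid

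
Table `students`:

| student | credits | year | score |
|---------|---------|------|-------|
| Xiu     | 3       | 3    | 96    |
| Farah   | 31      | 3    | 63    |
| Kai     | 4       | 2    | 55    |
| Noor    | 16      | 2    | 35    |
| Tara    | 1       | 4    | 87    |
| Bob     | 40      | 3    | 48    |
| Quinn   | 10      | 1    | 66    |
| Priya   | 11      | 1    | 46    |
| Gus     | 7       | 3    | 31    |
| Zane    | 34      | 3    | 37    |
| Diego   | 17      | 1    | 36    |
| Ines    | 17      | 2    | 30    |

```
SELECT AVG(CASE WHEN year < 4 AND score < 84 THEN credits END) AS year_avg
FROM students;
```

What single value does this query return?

student=Xiu: ✗
student=Farah: ✓ → 31
student=Kai: ✓ → 4
student=Noor: ✓ → 16
student=Tara: ✗
student=Bob: ✓ → 40
student=Quinn: ✓ → 10
student=Priya: ✓ → 11
student=Gus: ✓ → 7
student=Zane: ✓ → 34
student=Diego: ✓ → 17
student=Ines: ✓ → 17
year_avg = (31 + 4 + 16 + 40 + 10 + 11 + 7 + 34 + 17 + 17) / 10 = 18.7

18.7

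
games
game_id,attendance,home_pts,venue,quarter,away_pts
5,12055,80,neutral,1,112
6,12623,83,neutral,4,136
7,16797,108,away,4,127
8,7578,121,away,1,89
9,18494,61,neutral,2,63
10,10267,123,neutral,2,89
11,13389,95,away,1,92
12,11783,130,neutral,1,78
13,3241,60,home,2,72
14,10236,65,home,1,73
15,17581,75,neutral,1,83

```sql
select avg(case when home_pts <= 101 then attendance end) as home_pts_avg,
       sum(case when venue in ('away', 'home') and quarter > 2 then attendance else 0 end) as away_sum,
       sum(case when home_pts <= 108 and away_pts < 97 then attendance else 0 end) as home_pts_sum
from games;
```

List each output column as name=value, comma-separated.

home_pts_avg=12517, away_sum=16797, home_pts_sum=62941

[home_pts_avg: home_pts <= 101]
game_id=5: ✓ → 12055
game_id=6: ✓ → 12623
game_id=7: ✗
game_id=8: ✗
game_id=9: ✓ → 18494
game_id=10: ✗
game_id=11: ✓ → 13389
game_id=12: ✗
game_id=13: ✓ → 3241
game_id=14: ✓ → 10236
game_id=15: ✓ → 17581
home_pts_avg = (12055 + 12623 + 18494 + 13389 + 3241 + 10236 + 17581) / 7 = 12517
—
[away_sum: venue in ('away', 'home') and quarter > 2]
game_id=5: ✗
game_id=6: ✗
game_id=7: ✓ → 16797
game_id=8: ✗
game_id=9: ✗
game_id=10: ✗
game_id=11: ✗
game_id=12: ✗
game_id=13: ✗
game_id=14: ✗
game_id=15: ✗
away_sum = 16797
—
[home_pts_sum: home_pts <= 108 and away_pts < 97]
game_id=5: ✗
game_id=6: ✗
game_id=7: ✗
game_id=8: ✗
game_id=9: ✓ → 18494
game_id=10: ✗
game_id=11: ✓ → 13389
game_id=12: ✗
game_id=13: ✓ → 3241
game_id=14: ✓ → 10236
game_id=15: ✓ → 17581
home_pts_sum = 18494 + 13389 + 3241 + 10236 + 17581 = 62941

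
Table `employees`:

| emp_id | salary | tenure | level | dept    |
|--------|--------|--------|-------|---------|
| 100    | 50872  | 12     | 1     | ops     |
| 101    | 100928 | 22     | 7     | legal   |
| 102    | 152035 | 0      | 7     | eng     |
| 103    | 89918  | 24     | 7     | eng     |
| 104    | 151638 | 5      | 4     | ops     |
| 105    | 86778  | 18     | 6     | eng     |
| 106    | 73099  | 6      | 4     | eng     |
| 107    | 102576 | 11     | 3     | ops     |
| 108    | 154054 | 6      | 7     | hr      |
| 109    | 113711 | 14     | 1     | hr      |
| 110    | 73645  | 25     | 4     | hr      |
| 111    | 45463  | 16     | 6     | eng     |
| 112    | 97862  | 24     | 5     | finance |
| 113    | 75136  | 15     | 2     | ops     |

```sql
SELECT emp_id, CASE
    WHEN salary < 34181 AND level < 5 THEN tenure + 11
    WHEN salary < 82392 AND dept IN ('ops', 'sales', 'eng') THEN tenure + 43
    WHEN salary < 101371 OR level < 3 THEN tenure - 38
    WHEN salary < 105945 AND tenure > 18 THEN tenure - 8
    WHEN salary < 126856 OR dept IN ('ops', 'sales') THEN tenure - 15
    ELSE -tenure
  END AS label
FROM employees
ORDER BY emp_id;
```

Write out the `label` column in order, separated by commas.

55, -16, 0, -14, -10, -20, 49, -4, -6, -24, -13, 59, -14, 58

emp_id=100: salary < 82392 AND dept IN ('ops', 'sales', 'eng') → 55
emp_id=101: salary < 101371 OR level < 3 → -16
emp_id=102: ELSE → 0
emp_id=103: salary < 101371 OR level < 3 → -14
emp_id=104: salary < 126856 OR dept IN ('ops', 'sales') → -10
emp_id=105: salary < 101371 OR level < 3 → -20
emp_id=106: salary < 82392 AND dept IN ('ops', 'sales', 'eng') → 49
emp_id=107: salary < 126856 OR dept IN ('ops', 'sales') → -4
emp_id=108: ELSE → -6
emp_id=109: salary < 101371 OR level < 3 → -24
emp_id=110: salary < 101371 OR level < 3 → -13
emp_id=111: salary < 82392 AND dept IN ('ops', 'sales', 'eng') → 59
emp_id=112: salary < 101371 OR level < 3 → -14
emp_id=113: salary < 82392 AND dept IN ('ops', 'sales', 'eng') → 58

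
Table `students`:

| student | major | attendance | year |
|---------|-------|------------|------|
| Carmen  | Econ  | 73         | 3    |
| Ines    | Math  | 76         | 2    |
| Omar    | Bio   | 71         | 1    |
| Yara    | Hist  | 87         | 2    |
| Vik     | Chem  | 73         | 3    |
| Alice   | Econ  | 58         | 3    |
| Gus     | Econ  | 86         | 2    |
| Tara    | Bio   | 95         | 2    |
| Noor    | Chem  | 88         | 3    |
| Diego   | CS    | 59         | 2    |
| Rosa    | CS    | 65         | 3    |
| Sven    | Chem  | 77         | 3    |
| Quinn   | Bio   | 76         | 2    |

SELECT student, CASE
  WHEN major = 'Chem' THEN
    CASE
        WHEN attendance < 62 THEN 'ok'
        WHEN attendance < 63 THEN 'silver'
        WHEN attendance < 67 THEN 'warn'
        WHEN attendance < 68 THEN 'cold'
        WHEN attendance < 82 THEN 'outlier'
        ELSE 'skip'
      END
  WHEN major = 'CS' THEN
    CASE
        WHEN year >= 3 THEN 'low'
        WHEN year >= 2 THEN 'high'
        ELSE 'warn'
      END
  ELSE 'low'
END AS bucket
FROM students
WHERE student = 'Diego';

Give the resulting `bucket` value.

student = Diego: major=CS, attendance=59, year=2.
major='CS' → inner[year >= 2] → high

high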